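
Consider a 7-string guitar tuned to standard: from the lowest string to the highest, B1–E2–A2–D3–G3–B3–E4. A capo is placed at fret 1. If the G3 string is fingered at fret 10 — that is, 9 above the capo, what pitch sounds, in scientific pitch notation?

The capo raises the open G3 by 1 semitone to G#3; fretting 9 more gives G3 + 1 + 9 = G3 + 10 semitones = F4.

F4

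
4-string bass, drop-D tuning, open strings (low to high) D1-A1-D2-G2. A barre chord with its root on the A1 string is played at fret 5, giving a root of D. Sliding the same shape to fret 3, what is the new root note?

Moving from fret 5 to fret 3 shifts the root by -2 semitones.
D down 2 semitones is C.

C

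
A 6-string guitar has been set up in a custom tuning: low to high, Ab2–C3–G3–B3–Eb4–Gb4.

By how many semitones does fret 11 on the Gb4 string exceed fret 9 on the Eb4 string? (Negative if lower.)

5 semitones

Gb4 at fret 11 → F5 (MIDI 77); Eb4 at fret 9 → C5 (MIDI 72).
77 − 72 = 5, so the two pitches are 5 semitones apart.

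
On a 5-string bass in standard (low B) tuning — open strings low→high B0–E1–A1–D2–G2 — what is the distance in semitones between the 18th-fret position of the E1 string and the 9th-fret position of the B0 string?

14 semitones

E1 at fret 18 → A♯2 (MIDI 46); B0 at fret 9 → G♯1 (MIDI 32).
46 − 32 = 14, so the two pitches are 14 semitones apart, with A♯2 the higher.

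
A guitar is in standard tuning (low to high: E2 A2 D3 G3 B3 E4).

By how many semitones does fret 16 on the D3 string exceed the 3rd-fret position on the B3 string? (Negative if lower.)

D3 at fret 16 → F♯4 (MIDI 66); B3 at fret 3 → D4 (MIDI 62).
66 − 62 = 4, so the two pitches are 4 semitones apart.

4 semitones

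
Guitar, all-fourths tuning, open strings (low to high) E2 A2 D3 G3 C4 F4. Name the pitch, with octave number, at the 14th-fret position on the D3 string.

D3 is MIDI 50. Adding 14 gives 64, which is E4.

E4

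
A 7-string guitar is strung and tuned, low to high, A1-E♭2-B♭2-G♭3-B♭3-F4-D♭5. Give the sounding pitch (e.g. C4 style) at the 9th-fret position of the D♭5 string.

Each fret is one semitone, so D♭5 + 9 = B♭5.
(Equivalently spelled A♯5.)

B♭5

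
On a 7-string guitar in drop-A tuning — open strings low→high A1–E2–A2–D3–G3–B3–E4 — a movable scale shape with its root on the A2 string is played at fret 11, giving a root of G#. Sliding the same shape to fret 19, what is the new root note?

Moving from fret 11 to fret 19 shifts the root by 8 semitones.
G# up 8 semitones is E.

E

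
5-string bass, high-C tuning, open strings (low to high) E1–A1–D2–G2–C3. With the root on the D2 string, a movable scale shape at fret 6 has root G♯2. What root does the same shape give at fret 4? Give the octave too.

Moving from fret 6 to fret 4 shifts the root by -2 semitones.
G♯2 down 2 semitones is F♯2.

F♯2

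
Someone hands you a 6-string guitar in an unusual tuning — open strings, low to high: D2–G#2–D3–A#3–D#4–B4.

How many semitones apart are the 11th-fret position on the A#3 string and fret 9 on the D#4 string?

A#3 at fret 11 → A4 (MIDI 69); D#4 at fret 9 → C5 (MIDI 72).
69 − 72 = -3, so the two pitches are 3 semitones apart, with C5 the higher.

3 semitones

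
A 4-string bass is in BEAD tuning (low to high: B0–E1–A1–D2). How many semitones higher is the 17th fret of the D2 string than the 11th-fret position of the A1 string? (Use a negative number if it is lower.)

D2 at fret 17 → G3 (MIDI 55); A1 at fret 11 → G#2 (MIDI 44).
55 − 44 = 11, so the two pitches are 11 semitones apart.

11 semitones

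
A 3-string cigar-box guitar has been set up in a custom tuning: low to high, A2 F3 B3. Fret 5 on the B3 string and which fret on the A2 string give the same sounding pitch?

19

B3 at fret 5 is B3 + 5 semitones = E4.
The open A2 string is 14 semitones below the open B3, so the same pitch on the A2 string lies at fret 5 + 14 = 19.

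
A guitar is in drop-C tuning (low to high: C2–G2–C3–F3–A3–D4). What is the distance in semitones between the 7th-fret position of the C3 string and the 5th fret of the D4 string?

C3 at fret 7 → G3 (MIDI 55); D4 at fret 5 → G4 (MIDI 67).
55 − 67 = -12, so the two pitches are 12 semitones apart, with G4 the higher.

12 semitones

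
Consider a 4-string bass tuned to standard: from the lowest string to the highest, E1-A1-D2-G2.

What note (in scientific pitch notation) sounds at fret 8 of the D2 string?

A#2

Each fret is one semitone, so D2 + 8 = A#2.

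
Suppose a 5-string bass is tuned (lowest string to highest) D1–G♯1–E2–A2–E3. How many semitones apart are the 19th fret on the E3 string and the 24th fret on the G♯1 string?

E3 at fret 19 → B4 (MIDI 71); G♯1 at fret 24 → G♯3 (MIDI 56).
71 − 56 = 15, so the two pitches are 15 semitones apart, with B4 the higher.

15 semitones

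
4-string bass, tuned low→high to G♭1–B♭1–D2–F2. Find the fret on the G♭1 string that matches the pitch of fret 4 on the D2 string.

Fret 4 on D2 is MIDI 38 + 4 = 42 (G♭2). On the G♭1 string (open MIDI 30), that pitch is 42 − 30 = fret 12.

12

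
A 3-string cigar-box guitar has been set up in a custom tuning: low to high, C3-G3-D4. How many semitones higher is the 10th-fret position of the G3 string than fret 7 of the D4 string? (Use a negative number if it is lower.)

-4 semitones

G3 at fret 10 → F4 (MIDI 65); D4 at fret 7 → A4 (MIDI 69).
65 − 69 = -4, so the two pitches are 4 semitones apart.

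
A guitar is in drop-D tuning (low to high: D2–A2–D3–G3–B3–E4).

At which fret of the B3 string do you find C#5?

14

C#5 is 14 semitones above the open B3 (B–C–C#–D–…–B–C–C#), so it sits at fret 14.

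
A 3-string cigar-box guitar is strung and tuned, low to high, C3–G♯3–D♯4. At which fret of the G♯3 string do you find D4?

6

D4 is 6 semitones above the open G♯3 (G#–A–A#–B–C–C#–D), so it sits at fret 6.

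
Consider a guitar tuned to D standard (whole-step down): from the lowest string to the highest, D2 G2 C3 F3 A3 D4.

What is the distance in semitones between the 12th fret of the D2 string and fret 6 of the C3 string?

4 semitones

D2 at fret 12 → D3 (MIDI 50); C3 at fret 6 → F#3 (MIDI 54).
50 − 54 = -4, so the two pitches are 4 semitones apart, with F#3 the higher.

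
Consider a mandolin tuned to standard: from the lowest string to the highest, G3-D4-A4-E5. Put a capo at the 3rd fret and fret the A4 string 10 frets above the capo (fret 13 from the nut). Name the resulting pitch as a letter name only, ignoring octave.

A#

The capo raises the open A4 by 3 semitones to C5; fretting 10 more gives A4 + 3 + 10 = A4 + 13 semitones, landing on A#.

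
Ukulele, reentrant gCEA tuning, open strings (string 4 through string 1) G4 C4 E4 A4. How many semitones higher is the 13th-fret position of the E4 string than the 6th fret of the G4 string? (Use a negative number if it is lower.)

4 semitones

E4 at fret 13 → F5 (MIDI 77); G4 at fret 6 → C#5 (MIDI 73).
77 − 73 = 4, so the two pitches are 4 semitones apart.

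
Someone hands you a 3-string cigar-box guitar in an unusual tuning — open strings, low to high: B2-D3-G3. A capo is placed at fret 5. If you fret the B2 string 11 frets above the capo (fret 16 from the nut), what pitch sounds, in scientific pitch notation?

The capo raises the open B2 by 5 semitones to E3; fretting 11 more gives B2 + 5 + 11 = B2 + 16 semitones = Eb4.
(Also written D#.)

Eb4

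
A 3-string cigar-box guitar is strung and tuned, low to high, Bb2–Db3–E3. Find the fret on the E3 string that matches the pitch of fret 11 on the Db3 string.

8

Db3 at fret 11 is Db3 + 11 semitones = C4.
The open E3 string is 3 semitones above the open Db3, so the same pitch on the E3 string lies at fret 11 − 3 = 8.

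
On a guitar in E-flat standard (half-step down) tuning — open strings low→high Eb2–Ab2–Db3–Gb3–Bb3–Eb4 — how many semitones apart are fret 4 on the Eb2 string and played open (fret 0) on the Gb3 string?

Eb2 at fret 4 → G2 (MIDI 43); Gb3 at fret 0 → Gb3 (MIDI 54).
43 − 54 = -11, so the two pitches are 11 semitones apart, with Gb3 the higher.

11 semitones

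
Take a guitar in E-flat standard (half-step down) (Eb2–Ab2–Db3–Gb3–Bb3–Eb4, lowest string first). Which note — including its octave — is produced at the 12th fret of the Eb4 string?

Eb5

Each fret is one semitone, so Eb4 + 12 = Eb5.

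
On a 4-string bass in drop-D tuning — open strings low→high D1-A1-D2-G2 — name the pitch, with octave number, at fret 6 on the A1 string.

The open A1 string plus 6 semitones: A–A#–B–C–C#–D–D#.
The walk passes from B into C once, so the octave number goes from 1 to 2.
(Equivalently spelled Eb2.)

D#2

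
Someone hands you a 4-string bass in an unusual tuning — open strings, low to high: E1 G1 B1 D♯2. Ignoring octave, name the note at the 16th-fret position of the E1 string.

G♯

Each fret is one semitone, so E1 + 16 = G♯.
(Equivalently spelled A♭.)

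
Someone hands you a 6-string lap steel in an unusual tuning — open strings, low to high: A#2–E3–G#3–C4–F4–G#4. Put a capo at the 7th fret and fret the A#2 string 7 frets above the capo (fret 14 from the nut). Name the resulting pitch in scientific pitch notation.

C4

The capo raises the open A#2 by 7 semitones to F3; fretting 7 more gives A#2 + 7 + 7 = A#2 + 14 semitones = C4.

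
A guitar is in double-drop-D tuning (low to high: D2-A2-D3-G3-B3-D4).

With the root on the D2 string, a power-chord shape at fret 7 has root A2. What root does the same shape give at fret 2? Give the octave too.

E2

Moving from fret 7 to fret 2 shifts the root by -5 semitones.
A2 down 5 semitones is E2.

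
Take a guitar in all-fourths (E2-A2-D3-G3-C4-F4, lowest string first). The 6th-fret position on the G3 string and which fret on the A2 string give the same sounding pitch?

G3 at fret 6 is G3 + 6 semitones = C♯4.
The open A2 string is 10 semitones below the open G3, so the same pitch on the A2 string lies at fret 6 + 10 = 16.

16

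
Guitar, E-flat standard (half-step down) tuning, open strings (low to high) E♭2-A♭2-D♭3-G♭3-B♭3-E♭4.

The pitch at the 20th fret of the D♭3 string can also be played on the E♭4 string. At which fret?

Fret 20 on D♭3 is MIDI 49 + 20 = 69 (A4). On the E♭4 string (open MIDI 63), that pitch is 69 − 63 = fret 6.

6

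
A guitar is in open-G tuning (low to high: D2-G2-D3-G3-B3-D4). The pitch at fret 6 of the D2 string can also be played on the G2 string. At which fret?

D2 at fret 6 is D2 + 6 semitones = G♯2.
The open G2 string is 5 semitones above the open D2, so the same pitch on the G2 string lies at fret 6 − 5 = 1.

1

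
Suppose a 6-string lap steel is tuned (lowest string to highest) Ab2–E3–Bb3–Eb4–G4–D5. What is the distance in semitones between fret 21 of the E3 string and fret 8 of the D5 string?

E3 at fret 21 → Db5 (MIDI 73); D5 at fret 8 → Bb5 (MIDI 82).
73 − 82 = -9, so the two pitches are 9 semitones apart, with Bb5 the higher.

9 semitones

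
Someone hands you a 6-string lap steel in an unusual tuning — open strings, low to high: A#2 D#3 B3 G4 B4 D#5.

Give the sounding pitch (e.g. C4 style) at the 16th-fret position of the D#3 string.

D#3 is MIDI 51. Adding 16 gives 67, which is G4.

G4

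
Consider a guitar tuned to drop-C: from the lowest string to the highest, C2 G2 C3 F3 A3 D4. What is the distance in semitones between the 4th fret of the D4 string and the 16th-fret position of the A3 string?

D4 at fret 4 → F#4 (MIDI 66); A3 at fret 16 → C#5 (MIDI 73).
66 − 73 = -7, so the two pitches are 7 semitones apart, with C#5 the higher.

7 semitones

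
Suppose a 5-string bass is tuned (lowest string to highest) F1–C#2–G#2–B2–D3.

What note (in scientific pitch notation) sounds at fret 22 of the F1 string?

D#3

The open F1 string plus 22 semitones: F–F#–G–G#–…–C#–D–D#.
The walk passes from B into C 2 times, so the octave number goes from 1 to 3.
(Equivalently spelled Eb3.)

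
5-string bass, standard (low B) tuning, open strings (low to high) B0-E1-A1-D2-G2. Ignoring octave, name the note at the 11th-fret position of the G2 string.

F♯

G2 is MIDI 43. Adding 11 gives 54; 54 mod 12 = 6, i.e. F♯.
(Equivalently spelled G♭.)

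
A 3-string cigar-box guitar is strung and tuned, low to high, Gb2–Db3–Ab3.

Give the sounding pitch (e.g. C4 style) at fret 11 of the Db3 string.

C4

Db3 is MIDI 49. Adding 11 gives 60, which is C4.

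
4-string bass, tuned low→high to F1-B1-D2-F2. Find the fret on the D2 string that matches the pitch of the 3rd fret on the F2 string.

6

Fret 3 on F2 is MIDI 41 + 3 = 44 (A♭2). On the D2 string (open MIDI 38), that pitch is 44 − 38 = fret 6.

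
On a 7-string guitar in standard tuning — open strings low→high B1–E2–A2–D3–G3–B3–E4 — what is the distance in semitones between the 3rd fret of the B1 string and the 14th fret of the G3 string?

B1 at fret 3 → D2 (MIDI 38); G3 at fret 14 → A4 (MIDI 69).
38 − 69 = -31, so the two pitches are 31 semitones apart, with A4 the higher.

31 semitones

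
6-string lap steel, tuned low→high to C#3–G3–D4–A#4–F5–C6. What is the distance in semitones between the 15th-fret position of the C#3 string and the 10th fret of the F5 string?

C#3 at fret 15 → E4 (MIDI 64); F5 at fret 10 → D#6 (MIDI 87).
64 − 87 = -23, so the two pitches are 23 semitones apart, with D#6 the higher.

23 semitones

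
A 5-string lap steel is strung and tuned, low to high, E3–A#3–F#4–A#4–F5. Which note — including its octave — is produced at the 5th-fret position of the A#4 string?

The open A#4 string plus 5 semitones: A#–B–C–C#–D–D#.
The walk passes from B into C once, so the octave number goes from 4 to 5.
(Equivalently spelled Eb5.)

D#5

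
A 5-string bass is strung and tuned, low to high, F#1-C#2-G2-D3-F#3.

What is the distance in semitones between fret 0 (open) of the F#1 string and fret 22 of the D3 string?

F#1 at fret 0 → F#1 (MIDI 30); D3 at fret 22 → C5 (MIDI 72).
30 − 72 = -42, so the two pitches are 42 semitones apart, with C5 the higher.

42 semitones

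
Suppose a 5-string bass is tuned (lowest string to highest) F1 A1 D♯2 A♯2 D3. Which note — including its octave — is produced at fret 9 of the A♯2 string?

G3

The open A♯2 string plus 9 semitones: A#–B–C–C#–D–D#–E–F–F#–G.
The walk passes from B into C once, so the octave number goes from 2 to 3.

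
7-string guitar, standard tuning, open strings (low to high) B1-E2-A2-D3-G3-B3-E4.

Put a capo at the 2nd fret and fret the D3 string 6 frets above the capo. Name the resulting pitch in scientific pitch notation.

The capo raises the open D3 by 2 semitones to E3; fretting 6 more gives D3 + 2 + 6 = D3 + 8 semitones = A#3.
(Also written Bb.)

A#3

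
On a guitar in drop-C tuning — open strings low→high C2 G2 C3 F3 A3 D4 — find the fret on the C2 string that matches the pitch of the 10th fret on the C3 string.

22

C3 at fret 10 is C3 + 10 semitones = A#3.
The open C2 string is 12 semitones below the open C3, so the same pitch on the C2 string lies at fret 10 + 12 = 22.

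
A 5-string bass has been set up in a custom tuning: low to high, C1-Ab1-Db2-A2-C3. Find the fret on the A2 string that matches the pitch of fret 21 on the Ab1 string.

Fret 21 on Ab1 is MIDI 32 + 21 = 53 (F3). On the A2 string (open MIDI 45), that pitch is 53 − 45 = fret 8.

8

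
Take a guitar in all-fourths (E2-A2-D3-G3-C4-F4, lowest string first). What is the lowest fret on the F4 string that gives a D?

From F4, count semitones up the chromatic scale until reaching D: F–F#–G–G#–A–A#–B–C–C#–D — 9 steps.

9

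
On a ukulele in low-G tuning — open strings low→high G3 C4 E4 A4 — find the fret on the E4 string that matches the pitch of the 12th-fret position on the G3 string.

3

Fret 12 on G3 is MIDI 55 + 12 = 67 (G4). On the E4 string (open MIDI 64), that pitch is 67 − 64 = fret 3.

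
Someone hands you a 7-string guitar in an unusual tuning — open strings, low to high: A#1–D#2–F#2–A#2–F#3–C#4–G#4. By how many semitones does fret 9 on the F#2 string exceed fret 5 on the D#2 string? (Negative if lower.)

7 semitones

F#2 at fret 9 → D#3 (MIDI 51); D#2 at fret 5 → G#2 (MIDI 44).
51 − 44 = 7, so the two pitches are 7 semitones apart.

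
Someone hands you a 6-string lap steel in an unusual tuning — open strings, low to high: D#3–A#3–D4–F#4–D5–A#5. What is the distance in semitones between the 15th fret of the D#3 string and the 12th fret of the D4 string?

8 semitones

D#3 at fret 15 → F#4 (MIDI 66); D4 at fret 12 → D5 (MIDI 74).
66 − 74 = -8, so the two pitches are 8 semitones apart, with D5 the higher.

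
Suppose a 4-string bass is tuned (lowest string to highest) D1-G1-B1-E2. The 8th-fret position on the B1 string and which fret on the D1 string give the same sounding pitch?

17

Fret 8 on B1 is MIDI 35 + 8 = 43 (G2). On the D1 string (open MIDI 26), that pitch is 43 − 26 = fret 17.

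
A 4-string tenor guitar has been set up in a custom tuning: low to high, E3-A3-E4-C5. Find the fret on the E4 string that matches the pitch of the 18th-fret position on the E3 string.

Fret 18 on E3 is MIDI 52 + 18 = 70 (A#4). On the E4 string (open MIDI 64), that pitch is 70 − 64 = fret 6.

6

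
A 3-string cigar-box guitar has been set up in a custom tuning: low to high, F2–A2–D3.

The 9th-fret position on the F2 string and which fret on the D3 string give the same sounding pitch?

0

F2 at fret 9 is F2 + 9 semitones = D3.
The open D3 string is 9 semitones above the open F2, so the same pitch on the D3 string lies at fret 9 − 9 = 0.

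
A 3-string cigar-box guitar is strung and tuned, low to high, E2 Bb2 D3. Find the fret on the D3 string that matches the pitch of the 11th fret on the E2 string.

E2 at fret 11 is E2 + 11 semitones = Eb3.
The open D3 string is 10 semitones above the open E2, so the same pitch on the D3 string lies at fret 11 − 10 = 1.

1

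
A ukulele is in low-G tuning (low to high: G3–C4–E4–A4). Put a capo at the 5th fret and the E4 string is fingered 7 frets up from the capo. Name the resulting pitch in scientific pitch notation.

The capo raises the open E4 by 5 semitones to A4; fretting 7 more gives E4 + 5 + 7 = E4 + 12 semitones = E5.

E5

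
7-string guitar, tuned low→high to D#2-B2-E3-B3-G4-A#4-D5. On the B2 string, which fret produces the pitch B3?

12

B3 is 12 semitones above the open B2 (B–C–C#–D–…–A–A#–B), so it sits at fret 12.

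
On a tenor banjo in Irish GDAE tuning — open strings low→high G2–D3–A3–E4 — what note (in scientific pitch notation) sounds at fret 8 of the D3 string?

A♯3

D3 is MIDI 50. Adding 8 gives 58, which is A♯3.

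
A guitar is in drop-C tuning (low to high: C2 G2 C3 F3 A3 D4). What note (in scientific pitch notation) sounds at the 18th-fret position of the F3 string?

Each fret is one semitone, so F3 + 18 = B4.

B4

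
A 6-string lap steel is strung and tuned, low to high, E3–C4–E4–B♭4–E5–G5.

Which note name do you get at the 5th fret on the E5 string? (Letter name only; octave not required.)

Each fret is one semitone, so E5 + 5 = A.

A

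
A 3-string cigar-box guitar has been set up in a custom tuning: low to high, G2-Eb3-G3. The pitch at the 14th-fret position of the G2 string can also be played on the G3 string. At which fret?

2

G2 at fret 14 is G2 + 14 semitones = A3.
The open G3 string is 12 semitones above the open G2, so the same pitch on the G3 string lies at fret 14 − 12 = 2.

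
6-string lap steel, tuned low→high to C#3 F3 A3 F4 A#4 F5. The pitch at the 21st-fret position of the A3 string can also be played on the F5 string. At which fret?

A3 at fret 21 is A3 + 21 semitones = F#5.
The open F5 string is 20 semitones above the open A3, so the same pitch on the F5 string lies at fret 21 − 20 = 1.

1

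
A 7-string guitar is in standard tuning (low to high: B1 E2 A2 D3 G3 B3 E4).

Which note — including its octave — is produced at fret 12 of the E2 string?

Each fret is one semitone, so E2 + 12 = E3.

E3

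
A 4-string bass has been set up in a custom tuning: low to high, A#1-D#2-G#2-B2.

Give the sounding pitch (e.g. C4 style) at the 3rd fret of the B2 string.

The open B2 string plus 3 semitones: B–C–C#–D.
The walk passes from B into C once, so the octave number goes from 2 to 3.

D3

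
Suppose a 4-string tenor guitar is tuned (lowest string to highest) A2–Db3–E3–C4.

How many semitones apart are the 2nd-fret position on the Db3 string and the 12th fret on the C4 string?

21 semitones

Db3 at fret 2 → Eb3 (MIDI 51); C4 at fret 12 → C5 (MIDI 72).
51 − 72 = -21, so the two pitches are 21 semitones apart, with C5 the higher.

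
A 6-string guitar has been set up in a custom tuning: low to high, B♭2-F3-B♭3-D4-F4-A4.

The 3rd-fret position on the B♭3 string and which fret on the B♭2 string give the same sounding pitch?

15

Fret 3 on B♭3 is MIDI 58 + 3 = 61 (D♭4). On the B♭2 string (open MIDI 46), that pitch is 61 − 46 = fret 15.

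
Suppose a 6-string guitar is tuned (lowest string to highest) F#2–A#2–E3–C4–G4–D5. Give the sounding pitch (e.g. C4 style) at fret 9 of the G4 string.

E5

Each fret is one semitone, so G4 + 9 = E5.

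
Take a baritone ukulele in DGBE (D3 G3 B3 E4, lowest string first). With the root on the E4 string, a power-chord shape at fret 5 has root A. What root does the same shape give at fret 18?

Moving from fret 5 to fret 18 shifts the root by 13 semitones.
A up 13 semitones is A#.

A#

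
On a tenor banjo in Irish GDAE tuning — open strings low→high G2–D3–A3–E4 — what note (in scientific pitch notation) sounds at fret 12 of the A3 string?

A4

The open A3 string plus 12 semitones: A–A#–B–C–…–G–G#–A.
The walk passes from B into C once, so the octave number goes from 3 to 4.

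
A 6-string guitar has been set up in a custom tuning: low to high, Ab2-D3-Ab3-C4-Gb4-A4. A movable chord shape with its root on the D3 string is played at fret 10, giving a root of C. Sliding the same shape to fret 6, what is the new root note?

Ab

Moving from fret 10 to fret 6 shifts the root by -4 semitones.
C down 4 semitones is Ab.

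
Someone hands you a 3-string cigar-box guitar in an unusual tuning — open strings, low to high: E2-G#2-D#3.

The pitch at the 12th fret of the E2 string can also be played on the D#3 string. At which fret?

Fret 12 on E2 is MIDI 40 + 12 = 52 (E3). On the D#3 string (open MIDI 51), that pitch is 52 − 51 = fret 1.

1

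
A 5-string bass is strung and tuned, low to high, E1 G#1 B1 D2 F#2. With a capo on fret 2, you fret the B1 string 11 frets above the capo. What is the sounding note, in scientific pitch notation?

The capo raises the open B1 by 2 semitones to C#2; fretting 11 more gives B1 + 2 + 11 = B1 + 13 semitones = C3.

C3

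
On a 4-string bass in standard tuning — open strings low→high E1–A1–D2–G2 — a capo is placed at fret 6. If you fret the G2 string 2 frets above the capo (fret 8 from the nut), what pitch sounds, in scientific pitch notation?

D#3

The capo raises the open G2 by 6 semitones to C#3; fretting 2 more gives G2 + 6 + 2 = G2 + 8 semitones = D#3.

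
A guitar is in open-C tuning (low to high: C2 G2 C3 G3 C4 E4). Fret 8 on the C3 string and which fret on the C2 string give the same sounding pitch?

20

Fret 8 on C3 is MIDI 48 + 8 = 56 (G#3). On the C2 string (open MIDI 36), that pitch is 56 − 36 = fret 20.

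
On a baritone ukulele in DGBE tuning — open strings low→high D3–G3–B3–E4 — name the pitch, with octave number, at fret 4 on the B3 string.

The open B3 string plus 4 semitones: B–C–C#–D–D#.
The walk passes from B into C once, so the octave number goes from 3 to 4.
(Equivalently spelled E♭4.)

D♯4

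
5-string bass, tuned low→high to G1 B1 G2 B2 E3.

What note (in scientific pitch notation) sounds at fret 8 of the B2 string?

G3

The open B2 string plus 8 semitones: B–C–C#–D–D#–E–F–F#–G.
The walk passes from B into C once, so the octave number goes from 2 to 3.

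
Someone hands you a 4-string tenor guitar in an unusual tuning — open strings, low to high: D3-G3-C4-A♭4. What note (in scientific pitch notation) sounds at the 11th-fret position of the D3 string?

D♭4

Each fret is one semitone, so D3 + 11 = D♭4.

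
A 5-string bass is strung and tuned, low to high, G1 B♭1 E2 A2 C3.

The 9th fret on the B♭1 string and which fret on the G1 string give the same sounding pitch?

B♭1 at fret 9 is B♭1 + 9 semitones = G2.
The open G1 string is 3 semitones below the open B♭1, so the same pitch on the G1 string lies at fret 9 + 3 = 12.

12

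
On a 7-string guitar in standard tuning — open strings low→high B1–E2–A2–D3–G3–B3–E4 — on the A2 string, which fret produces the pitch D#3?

D#3 is 6 semitones above the open A2 (A–A#–B–C–C#–D–D#), so it sits at fret 6.

6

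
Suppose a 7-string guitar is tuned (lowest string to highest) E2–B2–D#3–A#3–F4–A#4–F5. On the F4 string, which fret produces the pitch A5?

16

A5 is 16 semitones above the open F4 (F–F#–G–G#–…–G–G#–A), so it sits at fret 16.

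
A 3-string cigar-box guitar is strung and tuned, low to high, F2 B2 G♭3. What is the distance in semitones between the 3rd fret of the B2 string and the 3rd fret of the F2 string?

B2 at fret 3 → D3 (MIDI 50); F2 at fret 3 → A♭2 (MIDI 44).
50 − 44 = 6, so the two pitches are 6 semitones apart, with D3 the higher.

6 semitones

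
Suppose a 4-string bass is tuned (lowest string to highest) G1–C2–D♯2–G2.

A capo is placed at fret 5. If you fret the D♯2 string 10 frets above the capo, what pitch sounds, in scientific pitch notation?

F♯3

The capo raises the open D♯2 by 5 semitones to G♯2; fretting 10 more gives D♯2 + 5 + 10 = D♯2 + 15 semitones = F♯3.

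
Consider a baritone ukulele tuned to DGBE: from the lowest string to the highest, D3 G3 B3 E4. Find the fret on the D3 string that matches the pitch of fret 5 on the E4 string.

Fret 5 on E4 is MIDI 64 + 5 = 69 (A4). On the D3 string (open MIDI 50), that pitch is 69 − 50 = fret 19.

19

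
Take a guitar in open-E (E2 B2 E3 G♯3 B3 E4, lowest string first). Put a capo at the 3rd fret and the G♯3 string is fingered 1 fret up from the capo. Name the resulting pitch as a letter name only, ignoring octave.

C

The capo raises the open G♯3 by 3 semitones to B3; fretting 1 more gives G♯3 + 3 + 1 = G♯3 + 4 semitones, landing on C.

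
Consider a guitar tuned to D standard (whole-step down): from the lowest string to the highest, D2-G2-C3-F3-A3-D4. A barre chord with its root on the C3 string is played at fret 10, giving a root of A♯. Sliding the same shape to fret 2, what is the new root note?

Moving from fret 10 to fret 2 shifts the root by -8 semitones.
A♯ down 8 semitones is D.

D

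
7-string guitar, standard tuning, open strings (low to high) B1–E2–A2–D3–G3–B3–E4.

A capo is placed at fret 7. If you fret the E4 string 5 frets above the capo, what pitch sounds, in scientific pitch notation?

E5

The capo raises the open E4 by 7 semitones to B4; fretting 5 more gives E4 + 7 + 5 = E4 + 12 semitones = E5.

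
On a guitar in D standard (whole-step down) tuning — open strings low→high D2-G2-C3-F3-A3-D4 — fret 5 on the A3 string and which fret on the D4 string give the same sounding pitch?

A3 at fret 5 is A3 + 5 semitones = D4.
The open D4 string is 5 semitones above the open A3, so the same pitch on the D4 string lies at fret 5 − 5 = 0.

0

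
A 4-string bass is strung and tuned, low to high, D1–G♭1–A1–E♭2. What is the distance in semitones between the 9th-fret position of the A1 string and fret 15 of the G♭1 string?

A1 at fret 9 → G♭2 (MIDI 42); G♭1 at fret 15 → A2 (MIDI 45).
42 − 45 = -3, so the two pitches are 3 semitones apart, with A2 the higher.

3 semitones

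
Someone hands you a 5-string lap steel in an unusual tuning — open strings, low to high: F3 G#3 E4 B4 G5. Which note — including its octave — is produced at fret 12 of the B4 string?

B5

The open B4 string plus 12 semitones: B–C–C#–D–…–A–A#–B.
The walk passes from B into C once, so the octave number goes from 4 to 5.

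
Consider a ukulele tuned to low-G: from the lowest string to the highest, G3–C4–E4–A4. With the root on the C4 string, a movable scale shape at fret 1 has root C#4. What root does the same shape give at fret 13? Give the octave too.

Moving from fret 1 to fret 13 shifts the root by 12 semitones.
C#4 up 12 semitones is C#5.

C#5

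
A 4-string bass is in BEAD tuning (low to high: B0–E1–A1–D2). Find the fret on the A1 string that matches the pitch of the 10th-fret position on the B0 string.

B0 at fret 10 is B0 + 10 semitones = A1.
The open A1 string is 10 semitones above the open B0, so the same pitch on the A1 string lies at fret 10 − 10 = 0.

0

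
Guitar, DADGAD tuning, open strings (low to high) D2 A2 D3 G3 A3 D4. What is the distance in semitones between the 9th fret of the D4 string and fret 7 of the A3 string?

D4 at fret 9 → B4 (MIDI 71); A3 at fret 7 → E4 (MIDI 64).
71 − 64 = 7, so the two pitches are 7 semitones apart, with B4 the higher.

7 semitones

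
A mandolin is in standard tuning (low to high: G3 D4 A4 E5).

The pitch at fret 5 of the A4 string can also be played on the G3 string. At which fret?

A4 at fret 5 is A4 + 5 semitones = D5.
The open G3 string is 14 semitones below the open A4, so the same pitch on the G3 string lies at fret 5 + 14 = 19.

19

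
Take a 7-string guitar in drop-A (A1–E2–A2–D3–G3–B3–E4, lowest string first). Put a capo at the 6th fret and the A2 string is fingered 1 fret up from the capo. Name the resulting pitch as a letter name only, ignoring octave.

E

The capo raises the open A2 by 6 semitones to D#3; fretting 1 more gives A2 + 6 + 1 = A2 + 7 semitones, landing on E.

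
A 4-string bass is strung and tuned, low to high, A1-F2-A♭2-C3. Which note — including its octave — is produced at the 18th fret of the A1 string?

The open A1 string plus 18 semitones: A–Bb–B–C–…–Db–D–Eb.
The walk passes from B into C 2 times, so the octave number goes from 1 to 3.

E♭3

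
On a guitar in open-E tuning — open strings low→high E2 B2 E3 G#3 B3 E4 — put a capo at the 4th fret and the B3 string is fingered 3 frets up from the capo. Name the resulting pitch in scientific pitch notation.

F#4

The capo raises the open B3 by 4 semitones to D#4; fretting 3 more gives B3 + 4 + 3 = B3 + 7 semitones = F#4.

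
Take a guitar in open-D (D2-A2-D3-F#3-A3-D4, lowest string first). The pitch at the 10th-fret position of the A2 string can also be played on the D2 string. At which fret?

A2 at fret 10 is A2 + 10 semitones = G3.
The open D2 string is 7 semitones below the open A2, so the same pitch on the D2 string lies at fret 10 + 7 = 17.

17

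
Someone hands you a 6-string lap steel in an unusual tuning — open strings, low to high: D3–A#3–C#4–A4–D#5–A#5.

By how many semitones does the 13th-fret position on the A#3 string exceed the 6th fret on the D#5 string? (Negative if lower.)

A#3 at fret 13 → B4 (MIDI 71); D#5 at fret 6 → A5 (MIDI 81).
71 − 81 = -10, so the two pitches are 10 semitones apart.

-10 semitones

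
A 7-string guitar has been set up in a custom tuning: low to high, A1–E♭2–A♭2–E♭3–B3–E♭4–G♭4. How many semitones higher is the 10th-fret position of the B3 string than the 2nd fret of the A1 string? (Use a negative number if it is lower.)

34 semitones

B3 at fret 10 → A4 (MIDI 69); A1 at fret 2 → B1 (MIDI 35).
69 − 35 = 34, so the two pitches are 34 semitones apart.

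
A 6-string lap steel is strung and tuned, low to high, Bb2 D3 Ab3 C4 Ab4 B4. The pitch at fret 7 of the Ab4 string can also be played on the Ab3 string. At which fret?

19

Fret 7 on Ab4 is MIDI 68 + 7 = 75 (Eb5). On the Ab3 string (open MIDI 56), that pitch is 75 − 56 = fret 19.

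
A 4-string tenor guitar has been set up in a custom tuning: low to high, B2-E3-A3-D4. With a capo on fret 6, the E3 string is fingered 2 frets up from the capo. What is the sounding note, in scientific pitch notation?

The capo raises the open E3 by 6 semitones to B♭3; fretting 2 more gives E3 + 6 + 2 = E3 + 8 semitones = C4.

C4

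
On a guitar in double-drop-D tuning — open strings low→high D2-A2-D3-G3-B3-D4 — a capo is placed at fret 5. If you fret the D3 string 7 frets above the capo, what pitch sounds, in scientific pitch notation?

The capo raises the open D3 by 5 semitones to G3; fretting 7 more gives D3 + 5 + 7 = D3 + 12 semitones = D4.

D4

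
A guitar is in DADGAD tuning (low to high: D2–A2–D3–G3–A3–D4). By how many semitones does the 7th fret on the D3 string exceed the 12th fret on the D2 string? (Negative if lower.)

7 semitones

D3 at fret 7 → A3 (MIDI 57); D2 at fret 12 → D3 (MIDI 50).
57 − 50 = 7, so the two pitches are 7 semitones apart.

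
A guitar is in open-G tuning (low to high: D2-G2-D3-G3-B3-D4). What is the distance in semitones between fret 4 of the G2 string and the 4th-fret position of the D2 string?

G2 at fret 4 → B2 (MIDI 47); D2 at fret 4 → F♯2 (MIDI 42).
47 − 42 = 5, so the two pitches are 5 semitones apart, with B2 the higher.

5 semitones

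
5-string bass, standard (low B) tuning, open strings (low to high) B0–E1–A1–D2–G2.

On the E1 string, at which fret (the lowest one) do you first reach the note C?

8

From E1, count semitones up the chromatic scale until reaching C: E–F–F#–G–G#–A–A#–B–C — 8 steps.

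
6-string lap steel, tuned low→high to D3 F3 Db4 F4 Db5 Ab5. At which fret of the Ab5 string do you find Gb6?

10

Gb6 is 10 semitones above the open Ab5 (Ab–A–Bb–B–…–E–F–Gb), so it sits at fret 10.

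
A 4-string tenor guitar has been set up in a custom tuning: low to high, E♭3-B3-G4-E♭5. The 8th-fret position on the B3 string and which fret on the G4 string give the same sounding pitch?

0

Fret 8 on B3 is MIDI 59 + 8 = 67 (G4). On the G4 string (open MIDI 67), that pitch is 67 − 67 = fret 0.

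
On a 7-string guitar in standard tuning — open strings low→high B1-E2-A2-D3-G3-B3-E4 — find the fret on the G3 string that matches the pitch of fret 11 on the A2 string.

1

A2 at fret 11 is A2 + 11 semitones = G♯3.
The open G3 string is 10 semitones above the open A2, so the same pitch on the G3 string lies at fret 11 − 10 = 1.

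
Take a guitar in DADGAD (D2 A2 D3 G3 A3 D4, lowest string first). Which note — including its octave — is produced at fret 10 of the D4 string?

D4 is MIDI 62. Adding 10 gives 72, which is C5.

C5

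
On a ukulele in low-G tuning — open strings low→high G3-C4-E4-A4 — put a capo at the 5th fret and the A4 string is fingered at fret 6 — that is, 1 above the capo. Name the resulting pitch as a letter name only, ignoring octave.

D#

The capo raises the open A4 by 5 semitones to D5; fretting 1 more gives A4 + 5 + 1 = A4 + 6 semitones, landing on D#.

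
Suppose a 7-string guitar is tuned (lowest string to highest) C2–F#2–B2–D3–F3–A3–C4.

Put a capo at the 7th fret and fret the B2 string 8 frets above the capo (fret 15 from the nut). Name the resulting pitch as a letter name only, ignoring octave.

The capo raises the open B2 by 7 semitones to F#3; fretting 8 more gives B2 + 7 + 8 = B2 + 15 semitones, landing on D.

D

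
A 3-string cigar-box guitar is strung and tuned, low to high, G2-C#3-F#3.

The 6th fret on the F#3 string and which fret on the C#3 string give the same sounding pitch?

11

Fret 6 on F#3 is MIDI 54 + 6 = 60 (C4). On the C#3 string (open MIDI 49), that pitch is 60 − 49 = fret 11.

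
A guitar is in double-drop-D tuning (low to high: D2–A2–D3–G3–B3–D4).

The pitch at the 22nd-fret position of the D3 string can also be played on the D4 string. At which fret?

D3 at fret 22 is D3 + 22 semitones = C5.
The open D4 string is 12 semitones above the open D3, so the same pitch on the D4 string lies at fret 22 − 12 = 10.

10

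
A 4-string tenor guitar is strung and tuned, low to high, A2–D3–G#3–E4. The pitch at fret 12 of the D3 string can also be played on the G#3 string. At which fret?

D3 at fret 12 is D3 + 12 semitones = D4.
The open G#3 string is 6 semitones above the open D3, so the same pitch on the G#3 string lies at fret 12 − 6 = 6.

6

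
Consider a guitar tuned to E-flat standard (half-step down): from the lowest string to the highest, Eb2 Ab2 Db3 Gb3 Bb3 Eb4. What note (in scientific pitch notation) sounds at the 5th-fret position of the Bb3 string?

Eb4

Bb3 is MIDI 58. Adding 5 gives 63, which is Eb4.
(Equivalently spelled D#4.)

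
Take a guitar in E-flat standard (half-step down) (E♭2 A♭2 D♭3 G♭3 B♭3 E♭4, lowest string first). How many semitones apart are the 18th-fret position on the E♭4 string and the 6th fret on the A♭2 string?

E♭4 at fret 18 → A5 (MIDI 81); A♭2 at fret 6 → D3 (MIDI 50).
81 − 50 = 31, so the two pitches are 31 semitones apart, with A5 the higher.

31 semitones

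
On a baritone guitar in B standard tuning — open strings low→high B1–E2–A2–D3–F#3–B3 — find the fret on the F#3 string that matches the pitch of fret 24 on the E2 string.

10

Fret 24 on E2 is MIDI 40 + 24 = 64 (E4). On the F#3 string (open MIDI 54), that pitch is 64 − 54 = fret 10.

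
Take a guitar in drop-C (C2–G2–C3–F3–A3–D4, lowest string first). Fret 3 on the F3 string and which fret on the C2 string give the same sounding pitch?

20

F3 at fret 3 is F3 + 3 semitones = G#3.
The open C2 string is 17 semitones below the open F3, so the same pitch on the C2 string lies at fret 3 + 17 = 20.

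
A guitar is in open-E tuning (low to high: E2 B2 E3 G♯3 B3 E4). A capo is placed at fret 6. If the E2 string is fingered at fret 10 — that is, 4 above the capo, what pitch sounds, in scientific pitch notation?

D3

The capo raises the open E2 by 6 semitones to A♯2; fretting 4 more gives E2 + 6 + 4 = E2 + 10 semitones = D3.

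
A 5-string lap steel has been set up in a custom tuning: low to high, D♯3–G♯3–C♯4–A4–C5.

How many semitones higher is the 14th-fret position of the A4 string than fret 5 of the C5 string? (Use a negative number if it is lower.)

6 semitones

A4 at fret 14 → B5 (MIDI 83); C5 at fret 5 → F5 (MIDI 77).
83 − 77 = 6, so the two pitches are 6 semitones apart.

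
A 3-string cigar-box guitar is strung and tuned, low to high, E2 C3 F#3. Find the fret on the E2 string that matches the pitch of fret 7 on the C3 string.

C3 at fret 7 is C3 + 7 semitones = G3.
The open E2 string is 8 semitones below the open C3, so the same pitch on the E2 string lies at fret 7 + 8 = 15.

15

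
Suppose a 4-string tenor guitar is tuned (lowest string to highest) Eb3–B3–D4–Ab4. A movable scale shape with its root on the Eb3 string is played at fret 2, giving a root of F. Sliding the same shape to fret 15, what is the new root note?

Moving from fret 2 to fret 15 shifts the root by 13 semitones.
F up 13 semitones is Gb.

Gb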